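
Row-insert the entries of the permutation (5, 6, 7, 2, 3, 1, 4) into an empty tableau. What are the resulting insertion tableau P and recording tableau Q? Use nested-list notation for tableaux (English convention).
Insert each entry of the permutation into P by Schensted row insertion, recording in Q the position of each new cell.

Insert 5: appended to row 1. P = [[5]].
Insert 6: appended to row 1. P = [[5, 6]].
Insert 7: appended to row 1. P = [[5, 6, 7]].
Insert 2: 2 bumps 5 from row 1; 5 starts row 2. P = [[2, 6, 7], [5]].
Insert 3: 3 bumps 6 from row 1; 6 appends to row 2. P = [[2, 3, 7], [5, 6]].
Insert 1: 1 bumps 2 from row 1; 2 bumps 5 from row 2; 5 starts row 3. P = [[1, 3, 7], [2, 6], [5]].
Insert 4: 4 bumps 7 from row 1; 7 appends to row 2. P = [[1, 3, 4], [2, 6, 7], [5]].

So P = [[1, 3, 4], [2, 6, 7], [5]], Q = [[1, 2, 3], [4, 5, 7], [6]].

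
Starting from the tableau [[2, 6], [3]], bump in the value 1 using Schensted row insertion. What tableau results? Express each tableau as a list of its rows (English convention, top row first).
[[1, 6], [2], [3]]

In row 1, 1 replaces 2 (the leftmost entry greater than 1); 2 is bumped to row 2. In row 2, 2 replaces 3 (the leftmost entry greater than 2); 3 is bumped to row 3. 3 starts a new row 3. The new tableau is [[1, 6], [2], [3]].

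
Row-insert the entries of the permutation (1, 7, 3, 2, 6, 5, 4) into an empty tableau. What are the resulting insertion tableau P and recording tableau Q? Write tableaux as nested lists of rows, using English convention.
Insert each entry of the permutation into P by Schensted row insertion, recording in Q the position of each new cell.

Insert 1: appended to row 1. P = [[1]].
Insert 7: appended to row 1. P = [[1, 7]].
Insert 3: 3 bumps 7 from row 1; 7 starts row 2. P = [[1, 3], [7]].
Insert 2: 2 bumps 3 from row 1; 3 bumps 7 from row 2; 7 starts row 3. P = [[1, 2], [3], [7]].
Insert 6: appended to row 1. P = [[1, 2, 6], [3], [7]].
Insert 5: 5 bumps 6 from row 1; 6 appends to row 2. P = [[1, 2, 5], [3, 6], [7]].
Insert 4: 4 bumps 5 from row 1; 5 bumps 6 from row 2; 6 bumps 7 from row 3; 7 starts row 4. P = [[1, 2, 4], [3, 5], [6], [7]].

So P = [[1, 2, 4], [3, 5], [6], [7]], Q = [[1, 2, 5], [3, 6], [4], [7]].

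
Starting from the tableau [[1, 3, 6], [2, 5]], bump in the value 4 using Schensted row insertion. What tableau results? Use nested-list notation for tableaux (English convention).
[[1, 3, 4], [2, 5, 6]]

In row 1, 4 replaces 6 (the leftmost entry greater than 4); 6 is bumped to row 2. 6 is appended to row 2. The new tableau is [[1, 3, 4], [2, 5, 6]].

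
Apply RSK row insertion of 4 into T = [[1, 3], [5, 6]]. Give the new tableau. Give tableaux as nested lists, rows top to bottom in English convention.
4 is larger than every entry of row 1, so it is appended to row 1. The new tableau is [[1, 3, 4], [5, 6]].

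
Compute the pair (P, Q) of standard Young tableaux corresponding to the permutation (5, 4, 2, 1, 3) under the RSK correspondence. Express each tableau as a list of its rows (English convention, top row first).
P = [[1, 3], [2], [4], [5]], Q = [[1, 5], [2], [3], [4]]

Insert each entry of the permutation into P by Schensted row insertion, recording in Q the position of each new cell.

Insert 5: appended to row 1. P = [[5]].
Insert 4: 4 bumps 5 from row 1; 5 starts row 2. P = [[4], [5]].
Insert 2: 2 bumps 4 from row 1; 4 bumps 5 from row 2; 5 starts row 3. P = [[2], [4], [5]].
Insert 1: 1 bumps 2 from row 1; 2 bumps 4 from row 2; 4 bumps 5 from row 3; 5 starts row 4. P = [[1], [2], [4], [5]].
Insert 3: appended to row 1. P = [[1, 3], [2], [4], [5]].

So P = [[1, 3], [2], [4], [5]], Q = [[1, 5], [2], [3], [4]].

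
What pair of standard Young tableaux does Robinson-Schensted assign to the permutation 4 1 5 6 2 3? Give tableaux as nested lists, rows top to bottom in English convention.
P = [[1, 2, 3], [4, 5, 6]], Q = [[1, 3, 4], [2, 5, 6]]

Insert each entry of the permutation into P by Schensted row insertion, recording in Q the position of each new cell.

Insert 4: appended to row 1. P = [[4]].
Insert 1: 1 bumps 4 from row 1; 4 starts row 2. P = [[1], [4]].
Insert 5: appended to row 1. P = [[1, 5], [4]].
Insert 6: appended to row 1. P = [[1, 5, 6], [4]].
Insert 2: 2 bumps 5 from row 1; 5 appends to row 2. P = [[1, 2, 6], [4, 5]].
Insert 3: 3 bumps 6 from row 1; 6 appends to row 2. P = [[1, 2, 3], [4, 5, 6]].

So P = [[1, 2, 3], [4, 5, 6]], Q = [[1, 3, 4], [2, 5, 6]].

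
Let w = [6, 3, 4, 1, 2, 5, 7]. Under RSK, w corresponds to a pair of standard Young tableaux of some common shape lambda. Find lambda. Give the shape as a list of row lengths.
Row-insert each entry into an empty tableau.

After inserting 6: P = [[6]].
After inserting 3: P = [[3], [6]].
After inserting 4: P = [[3, 4], [6]].
After inserting 1: P = [[1, 4], [3], [6]].
After inserting 2: P = [[1, 2], [3, 4], [6]].
After inserting 5: P = [[1, 2, 5], [3, 4], [6]].
After inserting 7: P = [[1, 2, 5, 7], [3, 4], [6]].

The final insertion tableau P = [[1, 2, 5, 7], [3, 4], [6]] has shape [4, 2, 1].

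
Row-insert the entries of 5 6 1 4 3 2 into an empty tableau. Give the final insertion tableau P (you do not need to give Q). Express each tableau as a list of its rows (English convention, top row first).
P = [[1, 2], [3, 6], [4], [5]]

Insert 5: appended to row 1. P = [[5]].
Insert 6: appended to row 1. P = [[5, 6]].
Insert 1: 1 bumps 5 from row 1; 5 starts row 2. P = [[1, 6], [5]].
Insert 4: 4 bumps 6 from row 1; 6 appends to row 2. P = [[1, 4], [5, 6]].
Insert 3: 3 bumps 4 from row 1; 4 bumps 5 from row 2; 5 starts row 3. P = [[1, 3], [4, 6], [5]].
Insert 2: 2 bumps 3 from row 1; 3 bumps 4 from row 2; 4 bumps 5 from row 3; 5 starts row 4. P = [[1, 2], [3, 6], [4], [5]].

So P = [[1, 2], [3, 6], [4], [5]].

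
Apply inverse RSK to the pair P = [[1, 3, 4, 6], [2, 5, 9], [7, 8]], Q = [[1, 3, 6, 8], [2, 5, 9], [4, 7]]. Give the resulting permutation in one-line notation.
Reverse the RSK construction: for i from n down to 1, find the cell of Q containing i, remove the entry at that cell from P, and reverse-bump it up through P; the value ejected from row 1 is w(i).

Step i=9: Q has 9 at row 2, column 3; remove 9 from row 2 of P and reverse-bump: 9 enters row 1 and ejects 6. So w(9) = 6. P is now [[1, 3, 4, 9], [2, 5], [7, 8]].
Step i=8: Q has 8 at row 1, column 4; remove that cell from P, ejecting 9. So w(8) = 9. P is now [[1, 3, 4], [2, 5], [7, 8]].
Step i=7: Q has 7 at row 3, column 2; remove 8 from row 3 of P and reverse-bump: 8 enters row 2 and ejects 5; 5 enters row 1 and ejects 4. So w(7) = 4. P is now [[1, 3, 5], [2, 8], [7]].
Step i=6: Q has 6 at row 1, column 3; remove that cell from P, ejecting 5. So w(6) = 5. P is now [[1, 3], [2, 8], [7]].
Step i=5: Q has 5 at row 2, column 2; remove 8 from row 2 of P and reverse-bump: 8 enters row 1 and ejects 3. So w(5) = 3. P is now [[1, 8], [2], [7]].
Step i=4: Q has 4 at row 3, column 1; remove 7 from row 3 of P and reverse-bump: 7 enters row 2 and ejects 2; 2 enters row 1 and ejects 1. So w(4) = 1. P is now [[2, 8], [7]].
Step i=3: Q has 3 at row 1, column 2; remove that cell from P, ejecting 8. So w(3) = 8. P is now [[2], [7]].
Step i=2: Q has 2 at row 2, column 1; remove 7 from row 2 of P and reverse-bump: 7 enters row 1 and ejects 2. So w(2) = 2. P is now [[7]].
Step i=1: Q has 1 at row 1, column 1; remove that cell from P, ejecting 7. So w(1) = 7. P is now [].

So w = 7 2 8 1 3 5 4 9 6.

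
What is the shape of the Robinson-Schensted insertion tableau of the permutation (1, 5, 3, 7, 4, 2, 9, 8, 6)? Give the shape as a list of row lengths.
Row-insert each entry into an empty tableau.

After inserting 1: P = [[1]].
After inserting 5: P = [[1, 5]].
After inserting 3: P = [[1, 3], [5]].
After inserting 7: P = [[1, 3, 7], [5]].
After inserting 4: P = [[1, 3, 4], [5, 7]].
After inserting 2: P = [[1, 2, 4], [3, 7], [5]].
After inserting 9: P = [[1, 2, 4, 9], [3, 7], [5]].
After inserting 8: P = [[1, 2, 4, 8], [3, 7, 9], [5]].
After inserting 6: P = [[1, 2, 4, 6], [3, 7, 8], [5, 9]].

The final insertion tableau P = [[1, 2, 4, 6], [3, 7, 8], [5, 9]] has shape [4, 3, 2].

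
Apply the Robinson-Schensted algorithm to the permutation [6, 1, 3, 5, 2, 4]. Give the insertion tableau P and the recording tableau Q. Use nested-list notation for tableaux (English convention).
P = [[1, 2, 4], [3, 5], [6]], Q = [[1, 3, 4], [2, 6], [5]]

Insert each entry of the permutation into P by Schensted row insertion, recording in Q the position of each new cell.

Insert 6: appended to row 1. P = [[6]].
Insert 1: 1 bumps 6 from row 1; 6 starts row 2. P = [[1], [6]].
Insert 3: appended to row 1. P = [[1, 3], [6]].
Insert 5: appended to row 1. P = [[1, 3, 5], [6]].
Insert 2: 2 bumps 3 from row 1; 3 bumps 6 from row 2; 6 starts row 3. P = [[1, 2, 5], [3], [6]].
Insert 4: 4 bumps 5 from row 1; 5 appends to row 2. P = [[1, 2, 4], [3, 5], [6]].

So P = [[1, 2, 4], [3, 5], [6]], Q = [[1, 3, 4], [2, 6], [5]].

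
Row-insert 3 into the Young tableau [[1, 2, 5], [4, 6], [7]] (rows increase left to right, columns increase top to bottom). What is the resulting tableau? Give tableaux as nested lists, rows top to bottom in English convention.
In row 1, 3 replaces 5 (the leftmost entry greater than 3); 5 is bumped to row 2. In row 2, 5 replaces 6 (the leftmost entry greater than 5); 6 is bumped to row 3. In row 3, 6 replaces 7 (the leftmost entry greater than 6); 7 is bumped to row 4. 7 starts a new row 4. The new tableau is [[1, 2, 3], [4, 5], [6], [7]].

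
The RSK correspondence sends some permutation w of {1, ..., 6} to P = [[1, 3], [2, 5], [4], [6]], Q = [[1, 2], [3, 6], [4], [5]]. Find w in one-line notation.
Reverse the RSK construction: for i from n down to 1, find the cell of Q containing i, remove the entry at that cell from P, and reverse-bump it up through P; the value ejected from row 1 is w(i).

Step i=6: Q has 6 at row 2, column 2; remove 5 from row 2 of P and reverse-bump: 5 enters row 1 and ejects 3. So w(6) = 3. P is now [[1, 5], [2], [4], [6]].
Step i=5: Q has 5 at row 4, column 1; remove 6 from row 4 of P and reverse-bump: 6 enters row 3 and ejects 4; 4 enters row 2 and ejects 2; 2 enters row 1 and ejects 1. So w(5) = 1. P is now [[2, 5], [4], [6]].
Step i=4: Q has 4 at row 3, column 1; remove 6 from row 3 of P and reverse-bump: 6 enters row 2 and ejects 4; 4 enters row 1 and ejects 2. So w(4) = 2. P is now [[4, 5], [6]].
Step i=3: Q has 3 at row 2, column 1; remove 6 from row 2 of P and reverse-bump: 6 enters row 1 and ejects 5. So w(3) = 5. P is now [[4, 6]].
Step i=2: Q has 2 at row 1, column 2; remove that cell from P, ejecting 6. So w(2) = 6. P is now [[4]].
Step i=1: Q has 1 at row 1, column 1; remove that cell from P, ejecting 4. So w(1) = 4. P is now [].

So w = 4 6 5 2 1 3.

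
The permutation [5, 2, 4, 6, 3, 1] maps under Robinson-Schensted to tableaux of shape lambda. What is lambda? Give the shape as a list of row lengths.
Row-insert each entry into an empty tableau.

After inserting 5: P = [[5]].
After inserting 2: P = [[2], [5]].
After inserting 4: P = [[2, 4], [5]].
After inserting 6: P = [[2, 4, 6], [5]].
After inserting 3: P = [[2, 3, 6], [4], [5]].
After inserting 1: P = [[1, 3, 6], [2], [4], [5]].

The final insertion tableau P = [[1, 3, 6], [2], [4], [5]] has shape [3, 1, 1, 1].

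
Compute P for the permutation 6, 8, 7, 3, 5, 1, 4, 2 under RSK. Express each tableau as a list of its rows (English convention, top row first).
Insert 6: appended to row 1. P = [[6]].
Insert 8: appended to row 1. P = [[6, 8]].
Insert 7: 7 bumps 8 from row 1; 8 starts row 2. P = [[6, 7], [8]].
Insert 3: 3 bumps 6 from row 1; 6 bumps 8 from row 2; 8 starts row 3. P = [[3, 7], [6], [8]].
Insert 5: 5 bumps 7 from row 1; 7 appends to row 2. P = [[3, 5], [6, 7], [8]].
Insert 1: 1 bumps 3 from row 1; 3 bumps 6 from row 2; 6 bumps 8 from row 3; 8 starts row 4. P = [[1, 5], [3, 7], [6], [8]].
Insert 4: 4 bumps 5 from row 1; 5 bumps 7 from row 2; 7 appends to row 3. P = [[1, 4], [3, 5], [6, 7], [8]].
Insert 2: 2 bumps 4 from row 1; 4 bumps 5 from row 2; 5 bumps 6 from row 3; 6 bumps 8 from row 4; 8 starts row 5. P = [[1, 2], [3, 4], [5, 7], [6], [8]].

So P = [[1, 2], [3, 4], [5, 7], [6], [8]].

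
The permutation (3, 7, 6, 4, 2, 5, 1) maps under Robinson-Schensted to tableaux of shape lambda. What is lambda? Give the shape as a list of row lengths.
Row-insert each entry into an empty tableau.

After inserting 3: P = [[3]].
After inserting 7: P = [[3, 7]].
After inserting 6: P = [[3, 6], [7]].
After inserting 4: P = [[3, 4], [6], [7]].
After inserting 2: P = [[2, 4], [3], [6], [7]].
After inserting 5: P = [[2, 4, 5], [3], [6], [7]].
After inserting 1: P = [[1, 4, 5], [2], [3], [6], [7]].

The final insertion tableau P = [[1, 4, 5], [2], [3], [6], [7]] has shape [3, 1, 1, 1, 1].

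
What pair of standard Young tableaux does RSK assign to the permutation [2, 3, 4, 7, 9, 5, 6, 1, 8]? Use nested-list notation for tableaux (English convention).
P = [[1, 3, 4, 5, 6, 8], [2, 9], [7]], Q = [[1, 2, 3, 4, 5, 9], [6, 7], [8]]

Insert each entry of the permutation into P by Schensted row insertion, recording in Q the position of each new cell.

After inserting 2: P = [[2]].
After inserting 3: P = [[2, 3]].
After inserting 4: P = [[2, 3, 4]].
After inserting 7: P = [[2, 3, 4, 7]].
After inserting 9: P = [[2, 3, 4, 7, 9]].
After inserting 5: P = [[2, 3, 4, 5, 9], [7]].
After inserting 6: P = [[2, 3, 4, 5, 6], [7, 9]].
After inserting 1: P = [[1, 3, 4, 5, 6], [2, 9], [7]].
After inserting 8: P = [[1, 3, 4, 5, 6, 8], [2, 9], [7]].

So P = [[1, 3, 4, 5, 6, 8], [2, 9], [7]], Q = [[1, 2, 3, 4, 5, 9], [6, 7], [8]].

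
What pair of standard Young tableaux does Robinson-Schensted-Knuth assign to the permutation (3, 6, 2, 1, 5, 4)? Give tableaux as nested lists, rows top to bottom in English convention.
P = [[1, 4], [2, 5], [3, 6]], Q = [[1, 2], [3, 5], [4, 6]]

Insert each entry of the permutation into P by Schensted row insertion, recording in Q the position of each new cell.

Insert 3: appended to row 1. P = [[3]].
Insert 6: appended to row 1. P = [[3, 6]].
Insert 2: 2 bumps 3 from row 1; 3 starts row 2. P = [[2, 6], [3]].
Insert 1: 1 bumps 2 from row 1; 2 bumps 3 from row 2; 3 starts row 3. P = [[1, 6], [2], [3]].
Insert 5: 5 bumps 6 from row 1; 6 appends to row 2. P = [[1, 5], [2, 6], [3]].
Insert 4: 4 bumps 5 from row 1; 5 bumps 6 from row 2; 6 appends to row 3. P = [[1, 4], [2, 5], [3, 6]].

So P = [[1, 4], [2, 5], [3, 6]], Q = [[1, 2], [3, 5], [4, 6]].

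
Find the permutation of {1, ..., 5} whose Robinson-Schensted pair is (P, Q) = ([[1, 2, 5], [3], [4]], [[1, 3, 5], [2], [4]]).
Reverse the RSK construction: for i from n down to 1, find the cell of Q containing i, remove the entry at that cell from P, and reverse-bump it up through P; the value ejected from row 1 is w(i).

Step i=5: Q has 5 at row 1, column 3; remove that cell from P, ejecting 5. So w(5) = 5. P is now [[1, 2], [3], [4]].
Step i=4: Q has 4 at row 3, column 1; remove 4 from row 3 of P and reverse-bump: 4 enters row 2 and ejects 3; 3 enters row 1 and ejects 2. So w(4) = 2. P is now [[1, 3], [4]].
Step i=3: Q has 3 at row 1, column 2; remove that cell from P, ejecting 3. So w(3) = 3. P is now [[1], [4]].
Step i=2: Q has 2 at row 2, column 1; remove 4 from row 2 of P and reverse-bump: 4 enters row 1 and ejects 1. So w(2) = 1. P is now [[4]].
Step i=1: Q has 1 at row 1, column 1; remove that cell from P, ejecting 4. So w(1) = 4. P is now [].

So w = 4 1 3 2 5.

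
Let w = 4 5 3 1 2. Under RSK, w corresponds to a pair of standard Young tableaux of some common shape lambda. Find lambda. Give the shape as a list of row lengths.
RSK row insertion gives P = [[1, 2], [3, 5], [4]], which has shape [2, 2, 1].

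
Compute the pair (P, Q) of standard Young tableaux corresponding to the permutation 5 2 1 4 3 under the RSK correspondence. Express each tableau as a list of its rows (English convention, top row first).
Insert each entry of the permutation into P by Schensted row insertion, recording in Q the position of each new cell.

Insert 5: appended to row 1. P = [[5]].
Insert 2: 2 bumps 5 from row 1; 5 starts row 2. P = [[2], [5]].
Insert 1: 1 bumps 2 from row 1; 2 bumps 5 from row 2; 5 starts row 3. P = [[1], [2], [5]].
Insert 4: appended to row 1. P = [[1, 4], [2], [5]].
Insert 3: 3 bumps 4 from row 1; 4 appends to row 2. P = [[1, 3], [2, 4], [5]].

So P = [[1, 3], [2, 4], [5]], Q = [[1, 4], [2, 5], [3]].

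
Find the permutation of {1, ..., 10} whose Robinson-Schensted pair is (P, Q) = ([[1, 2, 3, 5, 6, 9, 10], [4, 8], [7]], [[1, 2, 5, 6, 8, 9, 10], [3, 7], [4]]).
Reverse RSK: for i = n, n-1, ..., 1, locate i in Q, remove the corresponding corner cell from P, and reverse-bump its entry up through P; the value ejected from row 1 is w(i).

So w = 1 7 4 2 3 8 5 6 9 10.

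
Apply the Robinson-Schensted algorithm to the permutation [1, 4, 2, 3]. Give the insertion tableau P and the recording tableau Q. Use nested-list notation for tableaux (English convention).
Insert each entry of the permutation into P by Schensted row insertion, recording in Q the position of each new cell.

Insert 1: appended to row 1. P = [[1]].
Insert 4: appended to row 1. P = [[1, 4]].
Insert 2: 2 bumps 4 from row 1; 4 starts row 2. P = [[1, 2], [4]].
Insert 3: appended to row 1. P = [[1, 2, 3], [4]].

So P = [[1, 2, 3], [4]], Q = [[1, 2, 4], [3]].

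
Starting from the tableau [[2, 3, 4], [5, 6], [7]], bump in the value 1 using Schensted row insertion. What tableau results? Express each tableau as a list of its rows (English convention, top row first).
In row 1, 1 replaces 2 (the leftmost entry greater than 1); 2 is bumped to row 2. In row 2, 2 replaces 5 (the leftmost entry greater than 2); 5 is bumped to row 3. In row 3, 5 replaces 7 (the leftmost entry greater than 5); 7 is bumped to row 4. 7 starts a new row 4. The new tableau is [[1, 3, 4], [2, 6], [5], [7]].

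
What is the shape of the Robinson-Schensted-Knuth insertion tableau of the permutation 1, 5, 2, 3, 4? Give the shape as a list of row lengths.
Row-insert each entry into an empty tableau.

After inserting 1: P = [[1]].
After inserting 5: P = [[1, 5]].
After inserting 2: P = [[1, 2], [5]].
After inserting 3: P = [[1, 2, 3], [5]].
After inserting 4: P = [[1, 2, 3, 4], [5]].

The final insertion tableau P = [[1, 2, 3, 4], [5]] has shape [4, 1].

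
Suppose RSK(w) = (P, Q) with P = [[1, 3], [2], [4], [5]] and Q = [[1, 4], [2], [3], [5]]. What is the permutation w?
Reverse RSK: for i = n, n-1, ..., 1, locate i in Q, remove the corresponding corner cell from P, and reverse-bump its entry up through P; the value ejected from row 1 is w(i).

So w = 5 4 2 3 1.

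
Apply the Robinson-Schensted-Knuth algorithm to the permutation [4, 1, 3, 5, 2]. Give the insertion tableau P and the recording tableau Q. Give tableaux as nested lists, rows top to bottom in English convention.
Insert each entry of the permutation into P by Schensted row insertion, recording in Q the position of each new cell.

Insert 4: appended to row 1. P = [[4]].
Insert 1: 1 bumps 4 from row 1; 4 starts row 2. P = [[1], [4]].
Insert 3: appended to row 1. P = [[1, 3], [4]].
Insert 5: appended to row 1. P = [[1, 3, 5], [4]].
Insert 2: 2 bumps 3 from row 1; 3 bumps 4 from row 2; 4 starts row 3. P = [[1, 2, 5], [3], [4]].

So P = [[1, 2, 5], [3], [4]], Q = [[1, 3, 4], [2], [5]].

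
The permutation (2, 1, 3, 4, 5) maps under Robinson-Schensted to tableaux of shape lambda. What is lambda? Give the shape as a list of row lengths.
Row-insert each entry into an empty tableau.

After inserting 2: P = [[2]].
After inserting 1: P = [[1], [2]].
After inserting 3: P = [[1, 3], [2]].
After inserting 4: P = [[1, 3, 4], [2]].
After inserting 5: P = [[1, 3, 4, 5], [2]].

The final insertion tableau P = [[1, 3, 4, 5], [2]] has shape [4, 1].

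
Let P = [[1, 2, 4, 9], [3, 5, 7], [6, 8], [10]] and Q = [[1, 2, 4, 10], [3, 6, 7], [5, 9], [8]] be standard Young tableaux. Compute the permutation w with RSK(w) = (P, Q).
Reverse RSK: for i = n, n-1, ..., 1, locate i in Q, remove the corresponding corner cell from P, and reverse-bump its entry up through P; the value ejected from row 1 is w(i).

So w = 3 10 6 8 1 5 7 2 4 9.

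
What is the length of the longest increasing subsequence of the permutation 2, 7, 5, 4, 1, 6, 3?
3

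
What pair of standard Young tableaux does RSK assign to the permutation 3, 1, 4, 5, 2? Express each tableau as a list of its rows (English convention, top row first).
P = [[1, 2, 5], [3, 4]], Q = [[1, 3, 4], [2, 5]]

Insert each entry of the permutation into P by Schensted row insertion, recording in Q the position of each new cell.

Insert 3: appended to row 1. P = [[3]], Q = [[1]].
Insert 1: 1 bumps 3 from row 1; 3 starts row 2. P = [[1], [3]], Q = [[1], [2]].
Insert 4: appended to row 1. P = [[1, 4], [3]], Q = [[1, 3], [2]].
Insert 5: appended to row 1. P = [[1, 4, 5], [3]], Q = [[1, 3, 4], [2]].
Insert 2: 2 bumps 4 from row 1; 4 appends to row 2. P = [[1, 2, 5], [3, 4]], Q = [[1, 3, 4], [2, 5]].

So P = [[1, 2, 5], [3, 4]], Q = [[1, 3, 4], [2, 5]].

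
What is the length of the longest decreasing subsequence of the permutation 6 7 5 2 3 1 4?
4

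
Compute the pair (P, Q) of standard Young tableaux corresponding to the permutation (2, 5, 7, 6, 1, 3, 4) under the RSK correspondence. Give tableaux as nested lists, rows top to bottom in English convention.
Insert each entry of the permutation into P by Schensted row insertion, recording in Q the position of each new cell.

Insert 2: appended to row 1. P = [[2]].
Insert 5: appended to row 1. P = [[2, 5]].
Insert 7: appended to row 1. P = [[2, 5, 7]].
Insert 6: 6 bumps 7 from row 1; 7 starts row 2. P = [[2, 5, 6], [7]].
Insert 1: 1 bumps 2 from row 1; 2 bumps 7 from row 2; 7 starts row 3. P = [[1, 5, 6], [2], [7]].
Insert 3: 3 bumps 5 from row 1; 5 appends to row 2. P = [[1, 3, 6], [2, 5], [7]].
Insert 4: 4 bumps 6 from row 1; 6 appends to row 2. P = [[1, 3, 4], [2, 5, 6], [7]].

So P = [[1, 3, 4], [2, 5, 6], [7]], Q = [[1, 2, 3], [4, 6, 7], [5]].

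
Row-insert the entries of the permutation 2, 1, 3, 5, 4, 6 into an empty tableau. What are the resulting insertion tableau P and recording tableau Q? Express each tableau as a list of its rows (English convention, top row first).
Insert each entry of the permutation into P by Schensted row insertion, recording in Q the position of each new cell.

After inserting 2: P = [[2]].
After inserting 1: P = [[1], [2]].
After inserting 3: P = [[1, 3], [2]].
After inserting 5: P = [[1, 3, 5], [2]].
After inserting 4: P = [[1, 3, 4], [2, 5]].
After inserting 6: P = [[1, 3, 4, 6], [2, 5]].

So P = [[1, 3, 4, 6], [2, 5]], Q = [[1, 3, 4, 6], [2, 5]].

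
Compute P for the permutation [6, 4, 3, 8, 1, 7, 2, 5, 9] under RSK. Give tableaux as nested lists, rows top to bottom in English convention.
Insert 6: appended to row 1. P = [[6]].
Insert 4: 4 bumps 6 from row 1; 6 starts row 2. P = [[4], [6]].
Insert 3: 3 bumps 4 from row 1; 4 bumps 6 from row 2; 6 starts row 3. P = [[3], [4], [6]].
Insert 8: appended to row 1. P = [[3, 8], [4], [6]].
Insert 1: 1 bumps 3 from row 1; 3 bumps 4 from row 2; 4 bumps 6 from row 3; 6 starts row 4. P = [[1, 8], [3], [4], [6]].
Insert 7: 7 bumps 8 from row 1; 8 appends to row 2. P = [[1, 7], [3, 8], [4], [6]].
Insert 2: 2 bumps 7 from row 1; 7 bumps 8 from row 2; 8 appends to row 3. P = [[1, 2], [3, 7], [4, 8], [6]].
Insert 5: appended to row 1. P = [[1, 2, 5], [3, 7], [4, 8], [6]].
Insert 9: appended to row 1. P = [[1, 2, 5, 9], [3, 7], [4, 8], [6]].

So P = [[1, 2, 5, 9], [3, 7], [4, 8], [6]].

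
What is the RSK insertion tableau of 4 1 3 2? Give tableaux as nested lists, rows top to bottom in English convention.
Insert 4: appended to row 1. P = [[4]].
Insert 1: 1 bumps 4 from row 1; 4 starts row 2. P = [[1], [4]].
Insert 3: appended to row 1. P = [[1, 3], [4]].
Insert 2: 2 bumps 3 from row 1; 3 bumps 4 from row 2; 4 starts row 3. P = [[1, 2], [3], [4]].

So P = [[1, 2], [3], [4]].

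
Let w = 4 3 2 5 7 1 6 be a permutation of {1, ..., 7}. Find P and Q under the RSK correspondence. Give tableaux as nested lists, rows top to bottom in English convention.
Insert each entry of the permutation into P by Schensted row insertion, recording in Q the position of each new cell.

After inserting 4: P = [[4]].
After inserting 3: P = [[3], [4]].
After inserting 2: P = [[2], [3], [4]].
After inserting 5: P = [[2, 5], [3], [4]].
After inserting 7: P = [[2, 5, 7], [3], [4]].
After inserting 1: P = [[1, 5, 7], [2], [3], [4]].
After inserting 6: P = [[1, 5, 6], [2, 7], [3], [4]].

So P = [[1, 5, 6], [2, 7], [3], [4]], Q = [[1, 4, 5], [2, 7], [3], [6]].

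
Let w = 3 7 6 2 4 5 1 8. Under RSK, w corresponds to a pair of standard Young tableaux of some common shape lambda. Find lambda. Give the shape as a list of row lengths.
[4, 2, 1, 1]

RSK row insertion gives P = [[1, 4, 5, 8], [2, 6], [3], [7]], which has shape [4, 2, 1, 1].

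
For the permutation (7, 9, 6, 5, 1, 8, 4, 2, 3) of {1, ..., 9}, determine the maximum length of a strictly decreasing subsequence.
5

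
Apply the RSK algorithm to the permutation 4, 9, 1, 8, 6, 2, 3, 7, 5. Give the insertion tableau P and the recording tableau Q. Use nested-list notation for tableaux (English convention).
P = [[1, 2, 3, 5], [4, 6, 7], [8], [9]], Q = [[1, 2, 7, 8], [3, 4, 9], [5], [6]]

Insert each entry of the permutation into P by Schensted row insertion, recording in Q the position of each new cell.

Insert 4: appended to row 1. P = [[4]].
Insert 9: appended to row 1. P = [[4, 9]].
Insert 1: 1 bumps 4 from row 1; 4 starts row 2. P = [[1, 9], [4]].
Insert 8: 8 bumps 9 from row 1; 9 appends to row 2. P = [[1, 8], [4, 9]].
Insert 6: 6 bumps 8 from row 1; 8 bumps 9 from row 2; 9 starts row 3. P = [[1, 6], [4, 8], [9]].
Insert 2: 2 bumps 6 from row 1; 6 bumps 8 from row 2; 8 bumps 9 from row 3; 9 starts row 4. P = [[1, 2], [4, 6], [8], [9]].
Insert 3: appended to row 1. P = [[1, 2, 3], [4, 6], [8], [9]].
Insert 7: appended to row 1. P = [[1, 2, 3, 7], [4, 6], [8], [9]].
Insert 5: 5 bumps 7 from row 1; 7 appends to row 2. P = [[1, 2, 3, 5], [4, 6, 7], [8], [9]].

So P = [[1, 2, 3, 5], [4, 6, 7], [8], [9]], Q = [[1, 2, 7, 8], [3, 4, 9], [5], [6]].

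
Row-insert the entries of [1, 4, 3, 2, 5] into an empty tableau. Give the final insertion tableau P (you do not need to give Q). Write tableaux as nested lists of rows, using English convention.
Insert 1: appended to row 1. P = [[1]].
Insert 4: appended to row 1. P = [[1, 4]].
Insert 3: 3 bumps 4 from row 1; 4 starts row 2. P = [[1, 3], [4]].
Insert 2: 2 bumps 3 from row 1; 3 bumps 4 from row 2; 4 starts row 3. P = [[1, 2], [3], [4]].
Insert 5: appended to row 1. P = [[1, 2, 5], [3], [4]].

So P = [[1, 2, 5], [3], [4]].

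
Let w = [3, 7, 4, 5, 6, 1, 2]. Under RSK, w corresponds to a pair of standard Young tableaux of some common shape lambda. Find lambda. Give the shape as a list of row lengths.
[4, 2, 1]

RSK row insertion gives P = [[1, 2, 5, 6], [3, 4], [7]], which has shape [4, 2, 1].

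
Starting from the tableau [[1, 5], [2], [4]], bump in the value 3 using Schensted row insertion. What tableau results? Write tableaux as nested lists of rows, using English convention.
In row 1, 3 replaces 5 (the leftmost entry greater than 3); 5 is bumped to row 2. 5 is appended to row 2. The new tableau is [[1, 3], [2, 5], [4]].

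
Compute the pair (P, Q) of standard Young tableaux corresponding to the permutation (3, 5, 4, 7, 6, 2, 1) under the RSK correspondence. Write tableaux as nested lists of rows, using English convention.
P = [[1, 4, 6], [2, 7], [3], [5]], Q = [[1, 2, 4], [3, 5], [6], [7]]

Insert each entry of the permutation into P by Schensted row insertion, recording in Q the position of each new cell.

After inserting 3: P = [[3]].
After inserting 5: P = [[3, 5]].
After inserting 4: P = [[3, 4], [5]].
After inserting 7: P = [[3, 4, 7], [5]].
After inserting 6: P = [[3, 4, 6], [5, 7]].
After inserting 2: P = [[2, 4, 6], [3, 7], [5]].
After inserting 1: P = [[1, 4, 6], [2, 7], [3], [5]].

So P = [[1, 4, 6], [2, 7], [3], [5]], Q = [[1, 2, 4], [3, 5], [6], [7]].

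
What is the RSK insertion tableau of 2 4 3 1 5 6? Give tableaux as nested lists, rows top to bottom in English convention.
P = [[1, 3, 5, 6], [2], [4]]

After inserting 2: P = [[2]].
After inserting 4: P = [[2, 4]].
After inserting 3: P = [[2, 3], [4]].
After inserting 1: P = [[1, 3], [2], [4]].
After inserting 5: P = [[1, 3, 5], [2], [4]].
After inserting 6: P = [[1, 3, 5, 6], [2], [4]].

So P = [[1, 3, 5, 6], [2], [4]].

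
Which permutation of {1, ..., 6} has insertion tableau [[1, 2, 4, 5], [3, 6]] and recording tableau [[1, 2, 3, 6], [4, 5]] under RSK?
1 3 6 2 4 5

Reverse the RSK construction: for i from n down to 1, find the cell of Q containing i, remove the entry at that cell from P, and reverse-bump it up through P; the value ejected from row 1 is w(i).

Step i=6: Q has 6 at row 1, column 4; remove that cell from P, ejecting 5. So w(6) = 5. P is now [[1, 2, 4], [3, 6]].
Step i=5: Q has 5 at row 2, column 2; remove 6 from row 2 of P and reverse-bump: 6 enters row 1 and ejects 4. So w(5) = 4. P is now [[1, 2, 6], [3]].
Step i=4: Q has 4 at row 2, column 1; remove 3 from row 2 of P and reverse-bump: 3 enters row 1 and ejects 2. So w(4) = 2. P is now [[1, 3, 6]].
Step i=3: Q has 3 at row 1, column 3; remove that cell from P, ejecting 6. So w(3) = 6. P is now [[1, 3]].
Step i=2: Q has 2 at row 1, column 2; remove that cell from P, ejecting 3. So w(2) = 3. P is now [[1]].
Step i=1: Q has 1 at row 1, column 1; remove that cell from P, ejecting 1. So w(1) = 1. P is now [].

So w = 1 3 6 2 4 5.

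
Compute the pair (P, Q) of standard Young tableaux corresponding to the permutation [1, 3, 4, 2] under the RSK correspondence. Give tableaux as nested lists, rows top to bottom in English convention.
Insert each entry of the permutation into P by Schensted row insertion, recording in Q the position of each new cell.

Insert 1: appended to row 1. P = [[1]].
Insert 3: appended to row 1. P = [[1, 3]].
Insert 4: appended to row 1. P = [[1, 3, 4]].
Insert 2: 2 bumps 3 from row 1; 3 starts row 2. P = [[1, 2, 4], [3]].

So P = [[1, 2, 4], [3]], Q = [[1, 2, 3], [4]].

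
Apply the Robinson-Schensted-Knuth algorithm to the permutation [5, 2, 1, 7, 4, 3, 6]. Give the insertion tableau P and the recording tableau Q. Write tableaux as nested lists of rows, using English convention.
P = [[1, 3, 6], [2, 4], [5, 7]], Q = [[1, 4, 7], [2, 5], [3, 6]]

Insert each entry of the permutation into P by Schensted row insertion, recording in Q the position of each new cell.

After inserting 5: P = [[5]].
After inserting 2: P = [[2], [5]].
After inserting 1: P = [[1], [2], [5]].
After inserting 7: P = [[1, 7], [2], [5]].
After inserting 4: P = [[1, 4], [2, 7], [5]].
After inserting 3: P = [[1, 3], [2, 4], [5, 7]].
After inserting 6: P = [[1, 3, 6], [2, 4], [5, 7]].

So P = [[1, 3, 6], [2, 4], [5, 7]], Q = [[1, 4, 7], [2, 5], [3, 6]].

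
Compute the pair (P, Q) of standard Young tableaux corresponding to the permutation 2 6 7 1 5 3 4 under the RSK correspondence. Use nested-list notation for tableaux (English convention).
Insert each entry of the permutation into P by Schensted row insertion, recording in Q the position of each new cell.

After inserting 2: P = [[2]].
After inserting 6: P = [[2, 6]].
After inserting 7: P = [[2, 6, 7]].
After inserting 1: P = [[1, 6, 7], [2]].
After inserting 5: P = [[1, 5, 7], [2, 6]].
After inserting 3: P = [[1, 3, 7], [2, 5], [6]].
After inserting 4: P = [[1, 3, 4], [2, 5, 7], [6]].

So P = [[1, 3, 4], [2, 5, 7], [6]], Q = [[1, 2, 3], [4, 5, 7], [6]].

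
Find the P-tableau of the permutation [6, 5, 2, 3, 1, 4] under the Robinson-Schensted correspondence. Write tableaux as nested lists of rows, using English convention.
P = [[1, 3, 4], [2], [5], [6]]

Insert 6: appended to row 1. P = [[6]].
Insert 5: 5 bumps 6 from row 1; 6 starts row 2. P = [[5], [6]].
Insert 2: 2 bumps 5 from row 1; 5 bumps 6 from row 2; 6 starts row 3. P = [[2], [5], [6]].
Insert 3: appended to row 1. P = [[2, 3], [5], [6]].
Insert 1: 1 bumps 2 from row 1; 2 bumps 5 from row 2; 5 bumps 6 from row 3; 6 starts row 4. P = [[1, 3], [2], [5], [6]].
Insert 4: appended to row 1. P = [[1, 3, 4], [2], [5], [6]].

So P = [[1, 3, 4], [2], [5], [6]].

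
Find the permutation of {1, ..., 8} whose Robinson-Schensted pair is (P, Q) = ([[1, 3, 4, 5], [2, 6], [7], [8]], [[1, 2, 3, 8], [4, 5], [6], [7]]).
Reverse the RSK construction: for i from n down to 1, find the cell of Q containing i, remove the entry at that cell from P, and reverse-bump it up through P; the value ejected from row 1 is w(i).

Step i=8: Q has 8 at row 1, column 4; remove that cell from P, ejecting 5. So w(8) = 5. P is now [[1, 3, 4], [2, 6], [7], [8]].
Step i=7: Q has 7 at row 4, column 1; remove 8 from row 4 of P and reverse-bump: 8 enters row 3 and ejects 7; 7 enters row 2 and ejects 6; 6 enters row 1 and ejects 4. So w(7) = 4. P is now [[1, 3, 6], [2, 7], [8]].
Step i=6: Q has 6 at row 3, column 1; remove 8 from row 3 of P and reverse-bump: 8 enters row 2 and ejects 7; 7 enters row 1 and ejects 6. So w(6) = 6. P is now [[1, 3, 7], [2, 8]].
Step i=5: Q has 5 at row 2, column 2; remove 8 from row 2 of P and reverse-bump: 8 enters row 1 and ejects 7. So w(5) = 7. P is now [[1, 3, 8], [2]].
Step i=4: Q has 4 at row 2, column 1; remove 2 from row 2 of P and reverse-bump: 2 enters row 1 and ejects 1. So w(4) = 1. P is now [[2, 3, 8]].
Step i=3: Q has 3 at row 1, column 3; remove that cell from P, ejecting 8. So w(3) = 8. P is now [[2, 3]].
Step i=2: Q has 2 at row 1, column 2; remove that cell from P, ejecting 3. So w(2) = 3. P is now [[2]].
Step i=1: Q has 1 at row 1, column 1; remove that cell from P, ejecting 2. So w(1) = 2. P is now [].

So w = 2 3 8 1 7 6 4 5.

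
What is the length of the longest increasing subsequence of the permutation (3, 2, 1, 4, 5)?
3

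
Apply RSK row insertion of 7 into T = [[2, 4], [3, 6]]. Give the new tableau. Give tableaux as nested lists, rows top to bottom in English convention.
[[2, 4, 7], [3, 6]]

7 is larger than every entry of row 1, so it is appended to row 1. The new tableau is [[2, 4, 7], [3, 6]].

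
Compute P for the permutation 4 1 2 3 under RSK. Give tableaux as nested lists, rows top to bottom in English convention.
Insert 4: appended to row 1. P = [[4]].
Insert 1: 1 bumps 4 from row 1; 4 starts row 2. P = [[1], [4]].
Insert 2: appended to row 1. P = [[1, 2], [4]].
Insert 3: appended to row 1. P = [[1, 2, 3], [4]].

So P = [[1, 2, 3], [4]].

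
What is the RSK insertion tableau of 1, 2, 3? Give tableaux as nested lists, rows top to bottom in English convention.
P = [[1, 2, 3]]

Insert 1: appended to row 1. P = [[1]].
Insert 2: appended to row 1. P = [[1, 2]].
Insert 3: appended to row 1. P = [[1, 2, 3]].

So P = [[1, 2, 3]].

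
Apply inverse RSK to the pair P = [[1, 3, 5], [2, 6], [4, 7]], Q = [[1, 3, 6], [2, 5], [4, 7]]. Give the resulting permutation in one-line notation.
4 2 7 1 3 6 5

Reverse the RSK construction: for i from n down to 1, find the cell of Q containing i, remove the entry at that cell from P, and reverse-bump it up through P; the value ejected from row 1 is w(i).

Step i=7: Q has 7 at row 3, column 2; remove 7 from row 3 of P and reverse-bump: 7 enters row 2 and ejects 6; 6 enters row 1 and ejects 5. So w(7) = 5. P is now [[1, 3, 6], [2, 7], [4]].
Step i=6: Q has 6 at row 1, column 3; remove that cell from P, ejecting 6. So w(6) = 6. P is now [[1, 3], [2, 7], [4]].
Step i=5: Q has 5 at row 2, column 2; remove 7 from row 2 of P and reverse-bump: 7 enters row 1 and ejects 3. So w(5) = 3. P is now [[1, 7], [2], [4]].
Step i=4: Q has 4 at row 3, column 1; remove 4 from row 3 of P and reverse-bump: 4 enters row 2 and ejects 2; 2 enters row 1 and ejects 1. So w(4) = 1. P is now [[2, 7], [4]].
Step i=3: Q has 3 at row 1, column 2; remove that cell from P, ejecting 7. So w(3) = 7. P is now [[2], [4]].
Step i=2: Q has 2 at row 2, column 1; remove 4 from row 2 of P and reverse-bump: 4 enters row 1 and ejects 2. So w(2) = 2. P is now [[4]].
Step i=1: Q has 1 at row 1, column 1; remove that cell from P, ejecting 4. So w(1) = 4. P is now [].

So w = 4 2 7 1 3 6 5.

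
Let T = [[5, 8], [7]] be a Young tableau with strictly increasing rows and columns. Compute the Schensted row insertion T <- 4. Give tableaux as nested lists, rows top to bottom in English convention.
[[4, 8], [5], [7]]

In row 1, 4 replaces 5 (the leftmost entry greater than 4); 5 is bumped to row 2. In row 2, 5 replaces 7 (the leftmost entry greater than 5); 7 is bumped to row 3. 7 starts a new row 3. The new tableau is [[4, 8], [5], [7]].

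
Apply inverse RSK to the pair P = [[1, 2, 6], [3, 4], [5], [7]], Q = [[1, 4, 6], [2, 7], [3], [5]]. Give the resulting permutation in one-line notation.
7 5 3 4 1 6 2

Reverse the RSK construction: for i from n down to 1, find the cell of Q containing i, remove the entry at that cell from P, and reverse-bump it up through P; the value ejected from row 1 is w(i).

Step i=7: Q has 7 at row 2, column 2; remove 4 from row 2 of P and reverse-bump: 4 enters row 1 and ejects 2. So w(7) = 2. P is now [[1, 4, 6], [3], [5], [7]].
Step i=6: Q has 6 at row 1, column 3; remove that cell from P, ejecting 6. So w(6) = 6. P is now [[1, 4], [3], [5], [7]].
Step i=5: Q has 5 at row 4, column 1; remove 7 from row 4 of P and reverse-bump: 7 enters row 3 and ejects 5; 5 enters row 2 and ejects 3; 3 enters row 1 and ejects 1. So w(5) = 1. P is now [[3, 4], [5], [7]].
Step i=4: Q has 4 at row 1, column 2; remove that cell from P, ejecting 4. So w(4) = 4. P is now [[3], [5], [7]].
Step i=3: Q has 3 at row 3, column 1; remove 7 from row 3 of P and reverse-bump: 7 enters row 2 and ejects 5; 5 enters row 1 and ejects 3. So w(3) = 3. P is now [[5], [7]].
Step i=2: Q has 2 at row 2, column 1; remove 7 from row 2 of P and reverse-bump: 7 enters row 1 and ejects 5. So w(2) = 5. P is now [[7]].
Step i=1: Q has 1 at row 1, column 1; remove that cell from P, ejecting 7. So w(1) = 7. P is now [].

So w = 7 5 3 4 1 6 2.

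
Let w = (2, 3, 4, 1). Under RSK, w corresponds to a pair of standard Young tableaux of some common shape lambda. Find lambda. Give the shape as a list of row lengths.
[3, 1]

RSK row insertion gives P = [[1, 3, 4], [2]], which has shape [3, 1].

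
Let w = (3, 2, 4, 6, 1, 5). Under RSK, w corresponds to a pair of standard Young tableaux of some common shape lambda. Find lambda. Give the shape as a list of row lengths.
[3, 2, 1]

RSK row insertion gives P = [[1, 4, 5], [2, 6], [3]], which has shape [3, 2, 1].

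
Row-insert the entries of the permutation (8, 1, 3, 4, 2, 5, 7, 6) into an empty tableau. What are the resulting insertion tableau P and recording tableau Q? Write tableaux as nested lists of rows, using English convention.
P = [[1, 2, 4, 5, 6], [3, 7], [8]], Q = [[1, 3, 4, 6, 7], [2, 8], [5]]

Insert each entry of the permutation into P by Schensted row insertion, recording in Q the position of each new cell.

Insert 8: appended to row 1. P = [[8]].
Insert 1: 1 bumps 8 from row 1; 8 starts row 2. P = [[1], [8]].
Insert 3: appended to row 1. P = [[1, 3], [8]].
Insert 4: appended to row 1. P = [[1, 3, 4], [8]].
Insert 2: 2 bumps 3 from row 1; 3 bumps 8 from row 2; 8 starts row 3. P = [[1, 2, 4], [3], [8]].
Insert 5: appended to row 1. P = [[1, 2, 4, 5], [3], [8]].
Insert 7: appended to row 1. P = [[1, 2, 4, 5, 7], [3], [8]].
Insert 6: 6 bumps 7 from row 1; 7 appends to row 2. P = [[1, 2, 4, 5, 6], [3, 7], [8]].

So P = [[1, 2, 4, 5, 6], [3, 7], [8]], Q = [[1, 3, 4, 6, 7], [2, 8], [5]].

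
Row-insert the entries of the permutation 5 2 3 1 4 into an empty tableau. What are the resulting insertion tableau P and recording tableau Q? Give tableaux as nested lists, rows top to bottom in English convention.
P = [[1, 3, 4], [2], [5]], Q = [[1, 3, 5], [2], [4]]

Insert each entry of the permutation into P by Schensted row insertion, recording in Q the position of each new cell.

Insert 5: appended to row 1. P = [[5]].
Insert 2: 2 bumps 5 from row 1; 5 starts row 2. P = [[2], [5]].
Insert 3: appended to row 1. P = [[2, 3], [5]].
Insert 1: 1 bumps 2 from row 1; 2 bumps 5 from row 2; 5 starts row 3. P = [[1, 3], [2], [5]].
Insert 4: appended to row 1. P = [[1, 3, 4], [2], [5]].

So P = [[1, 3, 4], [2], [5]], Q = [[1, 3, 5], [2], [4]].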